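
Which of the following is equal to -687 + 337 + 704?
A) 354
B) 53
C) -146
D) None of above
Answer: A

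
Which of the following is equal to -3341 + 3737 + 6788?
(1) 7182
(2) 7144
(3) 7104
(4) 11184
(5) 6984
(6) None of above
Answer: 6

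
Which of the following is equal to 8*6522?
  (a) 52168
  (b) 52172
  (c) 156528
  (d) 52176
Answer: d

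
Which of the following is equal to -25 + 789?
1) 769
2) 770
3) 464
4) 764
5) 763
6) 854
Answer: 4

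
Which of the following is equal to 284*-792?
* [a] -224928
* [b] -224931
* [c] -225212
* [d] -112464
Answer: a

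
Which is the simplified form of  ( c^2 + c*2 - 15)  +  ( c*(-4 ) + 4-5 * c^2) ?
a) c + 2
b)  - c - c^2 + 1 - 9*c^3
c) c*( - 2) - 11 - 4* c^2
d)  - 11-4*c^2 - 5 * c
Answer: c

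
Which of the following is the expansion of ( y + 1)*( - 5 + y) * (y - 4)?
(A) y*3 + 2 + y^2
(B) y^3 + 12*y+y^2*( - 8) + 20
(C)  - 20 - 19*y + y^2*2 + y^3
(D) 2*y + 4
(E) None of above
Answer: E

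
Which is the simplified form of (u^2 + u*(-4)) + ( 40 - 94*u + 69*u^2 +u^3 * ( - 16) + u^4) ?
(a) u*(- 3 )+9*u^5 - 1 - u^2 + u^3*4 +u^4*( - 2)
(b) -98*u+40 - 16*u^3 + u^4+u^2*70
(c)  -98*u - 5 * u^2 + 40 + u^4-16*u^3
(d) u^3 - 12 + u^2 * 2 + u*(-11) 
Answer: b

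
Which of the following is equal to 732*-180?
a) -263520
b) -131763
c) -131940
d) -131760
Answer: d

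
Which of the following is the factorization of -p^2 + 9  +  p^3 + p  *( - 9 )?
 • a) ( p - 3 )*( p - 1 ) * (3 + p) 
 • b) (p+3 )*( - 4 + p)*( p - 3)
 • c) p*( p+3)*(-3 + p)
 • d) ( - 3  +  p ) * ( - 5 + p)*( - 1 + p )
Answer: a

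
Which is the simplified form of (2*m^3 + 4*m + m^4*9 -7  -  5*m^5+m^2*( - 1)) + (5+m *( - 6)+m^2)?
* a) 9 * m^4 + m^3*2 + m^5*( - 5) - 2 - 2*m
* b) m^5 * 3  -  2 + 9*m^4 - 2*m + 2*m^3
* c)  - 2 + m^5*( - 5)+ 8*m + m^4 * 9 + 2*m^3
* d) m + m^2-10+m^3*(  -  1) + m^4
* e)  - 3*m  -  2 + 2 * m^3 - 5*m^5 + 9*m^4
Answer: a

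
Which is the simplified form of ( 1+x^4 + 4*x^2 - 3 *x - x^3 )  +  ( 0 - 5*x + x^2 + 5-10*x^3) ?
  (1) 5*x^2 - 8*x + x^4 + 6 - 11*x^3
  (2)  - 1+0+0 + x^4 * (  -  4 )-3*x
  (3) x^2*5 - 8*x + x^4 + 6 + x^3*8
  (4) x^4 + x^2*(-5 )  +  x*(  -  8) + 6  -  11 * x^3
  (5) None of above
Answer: 1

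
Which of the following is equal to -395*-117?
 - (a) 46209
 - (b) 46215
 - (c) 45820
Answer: b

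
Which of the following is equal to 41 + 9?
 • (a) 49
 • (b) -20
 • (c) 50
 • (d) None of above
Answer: c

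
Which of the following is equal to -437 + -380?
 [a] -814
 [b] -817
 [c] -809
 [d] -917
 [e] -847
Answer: b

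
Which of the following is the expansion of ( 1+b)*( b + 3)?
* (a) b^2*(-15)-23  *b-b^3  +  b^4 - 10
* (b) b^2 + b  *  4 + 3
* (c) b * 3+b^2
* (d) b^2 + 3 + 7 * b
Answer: b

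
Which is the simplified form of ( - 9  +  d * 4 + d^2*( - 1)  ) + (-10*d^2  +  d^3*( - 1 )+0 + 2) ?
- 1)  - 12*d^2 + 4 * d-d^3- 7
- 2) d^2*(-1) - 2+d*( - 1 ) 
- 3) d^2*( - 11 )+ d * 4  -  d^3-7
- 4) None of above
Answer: 3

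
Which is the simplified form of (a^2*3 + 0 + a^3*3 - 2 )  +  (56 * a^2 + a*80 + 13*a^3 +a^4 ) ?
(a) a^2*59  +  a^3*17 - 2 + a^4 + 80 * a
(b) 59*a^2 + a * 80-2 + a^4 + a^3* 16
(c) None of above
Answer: b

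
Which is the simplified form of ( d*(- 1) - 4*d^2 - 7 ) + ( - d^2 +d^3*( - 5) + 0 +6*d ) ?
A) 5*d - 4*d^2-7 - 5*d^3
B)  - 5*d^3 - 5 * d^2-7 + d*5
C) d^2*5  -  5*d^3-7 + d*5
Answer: B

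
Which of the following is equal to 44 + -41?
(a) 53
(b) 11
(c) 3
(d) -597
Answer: c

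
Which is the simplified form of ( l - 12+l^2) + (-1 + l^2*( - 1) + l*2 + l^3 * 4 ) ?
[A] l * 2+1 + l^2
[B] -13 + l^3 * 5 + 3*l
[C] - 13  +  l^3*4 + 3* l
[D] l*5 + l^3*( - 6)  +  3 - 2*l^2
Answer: C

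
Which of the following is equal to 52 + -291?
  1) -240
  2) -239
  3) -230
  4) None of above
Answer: 2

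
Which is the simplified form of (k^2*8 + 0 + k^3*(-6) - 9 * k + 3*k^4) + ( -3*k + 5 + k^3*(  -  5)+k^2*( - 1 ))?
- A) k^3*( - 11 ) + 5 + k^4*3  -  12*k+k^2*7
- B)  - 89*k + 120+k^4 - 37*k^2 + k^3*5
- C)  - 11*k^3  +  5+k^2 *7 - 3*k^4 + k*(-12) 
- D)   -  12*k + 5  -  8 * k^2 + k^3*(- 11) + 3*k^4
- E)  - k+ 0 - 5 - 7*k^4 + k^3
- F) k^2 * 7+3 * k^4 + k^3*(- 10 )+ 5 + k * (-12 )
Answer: A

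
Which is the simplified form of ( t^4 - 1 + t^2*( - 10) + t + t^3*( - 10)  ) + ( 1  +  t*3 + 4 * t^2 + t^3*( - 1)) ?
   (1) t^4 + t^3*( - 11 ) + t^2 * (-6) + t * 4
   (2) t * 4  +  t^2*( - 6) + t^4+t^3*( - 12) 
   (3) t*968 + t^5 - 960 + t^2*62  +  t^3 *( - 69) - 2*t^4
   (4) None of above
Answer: 1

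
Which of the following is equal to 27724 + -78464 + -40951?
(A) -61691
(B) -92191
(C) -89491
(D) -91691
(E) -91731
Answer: D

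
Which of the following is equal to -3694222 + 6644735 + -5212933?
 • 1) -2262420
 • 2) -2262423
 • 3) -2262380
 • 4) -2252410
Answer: 1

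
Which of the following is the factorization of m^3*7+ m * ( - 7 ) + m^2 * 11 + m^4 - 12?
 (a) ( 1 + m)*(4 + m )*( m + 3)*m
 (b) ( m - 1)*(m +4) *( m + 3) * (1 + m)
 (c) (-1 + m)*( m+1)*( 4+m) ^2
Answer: b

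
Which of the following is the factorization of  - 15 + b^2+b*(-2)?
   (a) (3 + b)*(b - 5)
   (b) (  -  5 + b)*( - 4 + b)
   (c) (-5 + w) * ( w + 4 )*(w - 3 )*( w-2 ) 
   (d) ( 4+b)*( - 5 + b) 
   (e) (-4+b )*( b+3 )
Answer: a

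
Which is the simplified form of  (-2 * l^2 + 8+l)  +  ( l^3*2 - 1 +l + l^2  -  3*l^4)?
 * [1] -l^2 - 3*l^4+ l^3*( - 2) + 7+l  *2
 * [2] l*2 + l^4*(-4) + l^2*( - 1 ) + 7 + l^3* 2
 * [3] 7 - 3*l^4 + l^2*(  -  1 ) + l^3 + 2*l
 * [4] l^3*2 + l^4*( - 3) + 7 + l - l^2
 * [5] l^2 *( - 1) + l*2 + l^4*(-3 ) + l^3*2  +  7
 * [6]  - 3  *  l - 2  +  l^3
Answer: 5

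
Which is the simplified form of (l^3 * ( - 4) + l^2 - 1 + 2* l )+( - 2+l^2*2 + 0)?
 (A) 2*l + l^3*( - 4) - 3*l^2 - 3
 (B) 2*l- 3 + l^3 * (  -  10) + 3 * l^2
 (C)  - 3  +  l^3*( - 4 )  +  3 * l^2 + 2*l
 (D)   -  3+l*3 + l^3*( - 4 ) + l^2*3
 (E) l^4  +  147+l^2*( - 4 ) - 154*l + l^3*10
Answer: C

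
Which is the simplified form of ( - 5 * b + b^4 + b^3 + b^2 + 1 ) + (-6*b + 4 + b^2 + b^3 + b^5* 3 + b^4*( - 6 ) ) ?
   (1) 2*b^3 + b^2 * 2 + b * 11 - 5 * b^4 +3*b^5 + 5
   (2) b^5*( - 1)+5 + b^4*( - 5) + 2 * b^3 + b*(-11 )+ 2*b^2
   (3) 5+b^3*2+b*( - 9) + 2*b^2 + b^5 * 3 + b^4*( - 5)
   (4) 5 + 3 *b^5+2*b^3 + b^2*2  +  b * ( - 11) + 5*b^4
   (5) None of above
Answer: 5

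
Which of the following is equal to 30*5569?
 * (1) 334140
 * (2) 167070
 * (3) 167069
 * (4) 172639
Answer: 2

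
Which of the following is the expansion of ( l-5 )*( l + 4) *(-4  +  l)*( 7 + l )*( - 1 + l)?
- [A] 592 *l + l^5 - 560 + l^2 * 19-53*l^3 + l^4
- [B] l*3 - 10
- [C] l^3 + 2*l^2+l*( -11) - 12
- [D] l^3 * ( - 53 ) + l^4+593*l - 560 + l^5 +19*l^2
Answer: A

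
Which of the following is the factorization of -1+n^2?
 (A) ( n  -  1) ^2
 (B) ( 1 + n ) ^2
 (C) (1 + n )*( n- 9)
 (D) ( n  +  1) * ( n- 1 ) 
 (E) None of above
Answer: D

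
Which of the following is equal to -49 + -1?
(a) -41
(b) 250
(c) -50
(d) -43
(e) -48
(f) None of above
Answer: c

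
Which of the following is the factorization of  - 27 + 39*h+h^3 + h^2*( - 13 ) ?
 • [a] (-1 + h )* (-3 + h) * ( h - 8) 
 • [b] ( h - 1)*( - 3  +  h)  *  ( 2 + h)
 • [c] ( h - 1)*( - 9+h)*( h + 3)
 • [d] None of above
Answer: d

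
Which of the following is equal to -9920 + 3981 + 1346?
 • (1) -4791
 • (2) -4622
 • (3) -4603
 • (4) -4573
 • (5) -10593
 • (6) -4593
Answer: 6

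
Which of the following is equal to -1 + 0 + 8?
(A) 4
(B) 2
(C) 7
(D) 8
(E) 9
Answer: C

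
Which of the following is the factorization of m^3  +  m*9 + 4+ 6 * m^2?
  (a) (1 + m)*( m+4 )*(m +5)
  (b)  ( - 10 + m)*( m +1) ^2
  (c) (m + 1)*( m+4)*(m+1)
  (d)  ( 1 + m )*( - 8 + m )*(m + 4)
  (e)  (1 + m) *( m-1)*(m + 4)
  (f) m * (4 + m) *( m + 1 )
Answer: c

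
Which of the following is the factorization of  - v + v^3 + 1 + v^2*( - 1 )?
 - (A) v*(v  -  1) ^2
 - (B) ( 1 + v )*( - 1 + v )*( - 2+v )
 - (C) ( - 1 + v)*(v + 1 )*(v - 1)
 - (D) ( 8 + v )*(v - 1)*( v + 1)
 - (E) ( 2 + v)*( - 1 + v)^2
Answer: C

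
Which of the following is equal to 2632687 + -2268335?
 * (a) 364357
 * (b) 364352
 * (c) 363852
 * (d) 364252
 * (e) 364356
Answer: b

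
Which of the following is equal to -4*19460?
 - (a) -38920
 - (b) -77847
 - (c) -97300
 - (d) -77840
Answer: d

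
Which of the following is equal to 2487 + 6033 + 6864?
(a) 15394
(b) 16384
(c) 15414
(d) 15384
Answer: d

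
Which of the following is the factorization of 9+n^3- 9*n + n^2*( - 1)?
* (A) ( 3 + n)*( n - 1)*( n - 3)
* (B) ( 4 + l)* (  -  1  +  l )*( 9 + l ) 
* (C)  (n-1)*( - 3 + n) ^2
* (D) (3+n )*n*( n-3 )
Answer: A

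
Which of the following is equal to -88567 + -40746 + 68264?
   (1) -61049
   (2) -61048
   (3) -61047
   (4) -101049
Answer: 1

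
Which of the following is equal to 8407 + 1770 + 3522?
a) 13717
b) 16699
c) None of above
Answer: c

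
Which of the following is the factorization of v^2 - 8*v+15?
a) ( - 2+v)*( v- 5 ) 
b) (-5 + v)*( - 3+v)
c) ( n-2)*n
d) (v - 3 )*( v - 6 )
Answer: b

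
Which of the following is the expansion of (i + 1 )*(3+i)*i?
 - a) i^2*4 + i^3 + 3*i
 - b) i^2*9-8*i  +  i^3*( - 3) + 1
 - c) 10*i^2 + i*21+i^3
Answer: a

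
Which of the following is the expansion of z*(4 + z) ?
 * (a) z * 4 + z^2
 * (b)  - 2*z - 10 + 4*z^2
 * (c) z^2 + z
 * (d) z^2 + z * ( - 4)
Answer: a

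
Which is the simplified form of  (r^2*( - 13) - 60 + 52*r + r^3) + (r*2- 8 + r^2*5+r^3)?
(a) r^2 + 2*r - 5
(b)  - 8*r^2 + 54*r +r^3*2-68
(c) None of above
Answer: b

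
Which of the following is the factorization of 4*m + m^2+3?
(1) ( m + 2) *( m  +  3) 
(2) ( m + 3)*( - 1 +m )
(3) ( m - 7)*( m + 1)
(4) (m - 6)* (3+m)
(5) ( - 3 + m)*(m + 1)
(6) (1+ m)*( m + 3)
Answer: 6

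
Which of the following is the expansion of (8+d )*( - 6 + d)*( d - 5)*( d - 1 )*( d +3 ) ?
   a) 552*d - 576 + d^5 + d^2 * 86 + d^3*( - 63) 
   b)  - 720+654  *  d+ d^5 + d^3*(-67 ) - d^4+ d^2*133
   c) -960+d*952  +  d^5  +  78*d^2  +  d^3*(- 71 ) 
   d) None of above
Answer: b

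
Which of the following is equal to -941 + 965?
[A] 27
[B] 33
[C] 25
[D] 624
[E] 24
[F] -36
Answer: E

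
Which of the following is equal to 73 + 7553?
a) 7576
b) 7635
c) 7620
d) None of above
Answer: d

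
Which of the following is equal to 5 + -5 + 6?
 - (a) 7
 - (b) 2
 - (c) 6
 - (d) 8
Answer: c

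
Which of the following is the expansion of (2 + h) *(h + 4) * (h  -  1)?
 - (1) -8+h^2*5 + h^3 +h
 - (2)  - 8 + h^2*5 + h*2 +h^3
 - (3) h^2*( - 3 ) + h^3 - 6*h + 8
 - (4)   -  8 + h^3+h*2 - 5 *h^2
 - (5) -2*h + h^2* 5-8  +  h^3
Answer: 2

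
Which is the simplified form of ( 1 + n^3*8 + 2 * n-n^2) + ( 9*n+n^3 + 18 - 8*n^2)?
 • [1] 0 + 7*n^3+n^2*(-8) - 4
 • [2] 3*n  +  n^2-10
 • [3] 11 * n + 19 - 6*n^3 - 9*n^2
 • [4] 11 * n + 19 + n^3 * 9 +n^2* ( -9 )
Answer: 4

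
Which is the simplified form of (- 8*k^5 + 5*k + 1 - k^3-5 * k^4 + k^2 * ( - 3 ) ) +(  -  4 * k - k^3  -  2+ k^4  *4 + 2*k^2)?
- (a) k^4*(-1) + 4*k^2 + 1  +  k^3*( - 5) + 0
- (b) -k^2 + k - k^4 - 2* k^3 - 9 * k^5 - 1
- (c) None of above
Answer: c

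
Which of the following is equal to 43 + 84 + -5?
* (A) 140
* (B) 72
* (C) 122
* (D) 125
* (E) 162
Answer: C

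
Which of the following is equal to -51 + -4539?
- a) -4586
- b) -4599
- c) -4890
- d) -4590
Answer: d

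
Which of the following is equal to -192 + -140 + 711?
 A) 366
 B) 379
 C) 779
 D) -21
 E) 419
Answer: B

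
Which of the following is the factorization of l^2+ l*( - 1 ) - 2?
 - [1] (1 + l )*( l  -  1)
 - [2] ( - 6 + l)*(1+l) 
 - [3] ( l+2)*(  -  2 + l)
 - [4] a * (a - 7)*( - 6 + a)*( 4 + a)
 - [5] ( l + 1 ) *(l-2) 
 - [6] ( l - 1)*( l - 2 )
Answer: 5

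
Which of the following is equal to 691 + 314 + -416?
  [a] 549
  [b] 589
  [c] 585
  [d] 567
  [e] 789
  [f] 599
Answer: b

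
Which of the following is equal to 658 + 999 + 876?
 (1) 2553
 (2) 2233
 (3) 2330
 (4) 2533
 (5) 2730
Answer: 4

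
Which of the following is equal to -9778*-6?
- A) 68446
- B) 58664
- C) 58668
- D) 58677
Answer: C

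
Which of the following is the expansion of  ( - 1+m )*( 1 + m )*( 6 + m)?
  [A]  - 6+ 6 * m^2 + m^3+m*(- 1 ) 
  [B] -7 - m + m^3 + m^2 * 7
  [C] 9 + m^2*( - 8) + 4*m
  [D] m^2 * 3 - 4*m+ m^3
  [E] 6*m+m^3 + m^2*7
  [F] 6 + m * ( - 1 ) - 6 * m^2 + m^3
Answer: A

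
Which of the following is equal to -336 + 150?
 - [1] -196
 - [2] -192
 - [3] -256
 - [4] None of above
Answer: 4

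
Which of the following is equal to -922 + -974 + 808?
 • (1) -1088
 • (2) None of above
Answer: 1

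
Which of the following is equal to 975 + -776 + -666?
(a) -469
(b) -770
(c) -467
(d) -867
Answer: c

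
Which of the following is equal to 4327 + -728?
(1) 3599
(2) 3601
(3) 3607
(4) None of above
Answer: 1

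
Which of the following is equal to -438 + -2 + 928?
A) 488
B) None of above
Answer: A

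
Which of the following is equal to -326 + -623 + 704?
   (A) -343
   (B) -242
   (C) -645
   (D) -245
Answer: D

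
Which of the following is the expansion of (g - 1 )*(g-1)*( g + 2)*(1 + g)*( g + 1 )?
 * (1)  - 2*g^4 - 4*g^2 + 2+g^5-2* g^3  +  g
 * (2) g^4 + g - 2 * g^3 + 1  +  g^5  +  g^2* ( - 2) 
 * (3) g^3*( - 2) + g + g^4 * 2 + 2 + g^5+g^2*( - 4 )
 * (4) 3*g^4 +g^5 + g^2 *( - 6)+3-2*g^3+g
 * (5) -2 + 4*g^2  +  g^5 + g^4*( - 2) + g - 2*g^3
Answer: 3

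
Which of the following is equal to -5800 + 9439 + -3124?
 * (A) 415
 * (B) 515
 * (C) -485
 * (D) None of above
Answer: B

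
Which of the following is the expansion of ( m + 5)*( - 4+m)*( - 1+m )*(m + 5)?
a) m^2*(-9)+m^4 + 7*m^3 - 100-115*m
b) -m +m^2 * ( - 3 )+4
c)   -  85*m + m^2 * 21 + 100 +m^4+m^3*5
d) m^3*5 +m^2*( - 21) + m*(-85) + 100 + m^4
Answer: d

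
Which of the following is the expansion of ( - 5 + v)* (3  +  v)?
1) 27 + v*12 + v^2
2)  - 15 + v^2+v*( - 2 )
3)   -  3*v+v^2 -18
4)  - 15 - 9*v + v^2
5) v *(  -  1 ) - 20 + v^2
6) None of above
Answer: 2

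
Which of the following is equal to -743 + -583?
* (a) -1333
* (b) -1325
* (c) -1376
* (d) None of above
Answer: d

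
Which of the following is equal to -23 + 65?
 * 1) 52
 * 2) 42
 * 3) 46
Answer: 2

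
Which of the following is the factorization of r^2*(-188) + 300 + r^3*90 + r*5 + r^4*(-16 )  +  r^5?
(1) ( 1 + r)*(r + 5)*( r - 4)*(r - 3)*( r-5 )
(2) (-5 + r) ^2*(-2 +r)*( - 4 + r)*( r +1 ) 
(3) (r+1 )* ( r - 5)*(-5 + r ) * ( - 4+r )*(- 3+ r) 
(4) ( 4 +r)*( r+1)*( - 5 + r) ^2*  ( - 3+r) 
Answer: 3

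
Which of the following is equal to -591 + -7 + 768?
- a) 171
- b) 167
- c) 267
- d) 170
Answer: d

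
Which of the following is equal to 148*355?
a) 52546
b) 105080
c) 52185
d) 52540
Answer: d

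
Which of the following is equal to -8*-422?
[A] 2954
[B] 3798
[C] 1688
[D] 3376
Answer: D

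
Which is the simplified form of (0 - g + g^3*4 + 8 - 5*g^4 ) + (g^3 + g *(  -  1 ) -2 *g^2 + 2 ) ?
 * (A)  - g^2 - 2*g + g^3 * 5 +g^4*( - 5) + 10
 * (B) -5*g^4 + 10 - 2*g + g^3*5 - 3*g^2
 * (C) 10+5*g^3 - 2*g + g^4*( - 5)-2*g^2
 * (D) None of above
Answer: C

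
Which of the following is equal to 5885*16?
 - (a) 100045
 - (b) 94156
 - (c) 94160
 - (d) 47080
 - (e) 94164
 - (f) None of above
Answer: c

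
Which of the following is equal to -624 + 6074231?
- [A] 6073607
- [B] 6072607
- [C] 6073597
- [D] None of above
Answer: A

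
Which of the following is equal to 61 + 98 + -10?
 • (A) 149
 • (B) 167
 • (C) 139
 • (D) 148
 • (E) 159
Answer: A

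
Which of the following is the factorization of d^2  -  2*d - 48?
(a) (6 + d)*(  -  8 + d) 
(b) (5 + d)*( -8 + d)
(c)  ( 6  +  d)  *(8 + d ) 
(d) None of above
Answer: a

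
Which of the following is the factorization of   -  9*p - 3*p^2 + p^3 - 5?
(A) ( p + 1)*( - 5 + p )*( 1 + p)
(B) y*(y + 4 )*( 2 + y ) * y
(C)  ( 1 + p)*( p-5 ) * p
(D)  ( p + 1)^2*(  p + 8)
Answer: A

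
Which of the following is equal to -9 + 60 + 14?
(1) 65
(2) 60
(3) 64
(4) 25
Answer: 1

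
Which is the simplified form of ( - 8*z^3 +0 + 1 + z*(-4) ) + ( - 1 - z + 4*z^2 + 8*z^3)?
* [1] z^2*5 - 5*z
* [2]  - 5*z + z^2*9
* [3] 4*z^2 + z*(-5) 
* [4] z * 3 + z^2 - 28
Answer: 3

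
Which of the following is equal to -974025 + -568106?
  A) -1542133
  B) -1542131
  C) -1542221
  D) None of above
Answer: B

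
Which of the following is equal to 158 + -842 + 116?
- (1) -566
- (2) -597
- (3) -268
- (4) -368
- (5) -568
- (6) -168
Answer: 5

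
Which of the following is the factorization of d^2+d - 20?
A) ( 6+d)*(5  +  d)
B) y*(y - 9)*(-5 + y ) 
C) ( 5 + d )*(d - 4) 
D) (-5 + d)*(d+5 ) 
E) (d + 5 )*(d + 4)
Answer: C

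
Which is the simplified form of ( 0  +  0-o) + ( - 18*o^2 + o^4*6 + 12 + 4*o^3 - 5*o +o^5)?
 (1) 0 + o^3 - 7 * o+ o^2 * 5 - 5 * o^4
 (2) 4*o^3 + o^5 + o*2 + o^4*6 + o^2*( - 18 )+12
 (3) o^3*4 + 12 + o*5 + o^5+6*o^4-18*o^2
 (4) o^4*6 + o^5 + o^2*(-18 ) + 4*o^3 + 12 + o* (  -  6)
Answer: 4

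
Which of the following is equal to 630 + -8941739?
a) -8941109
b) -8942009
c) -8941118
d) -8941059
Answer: a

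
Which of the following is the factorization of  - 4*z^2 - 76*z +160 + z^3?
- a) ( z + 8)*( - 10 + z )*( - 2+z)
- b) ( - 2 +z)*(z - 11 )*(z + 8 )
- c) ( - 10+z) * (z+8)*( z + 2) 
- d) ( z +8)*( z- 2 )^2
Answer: a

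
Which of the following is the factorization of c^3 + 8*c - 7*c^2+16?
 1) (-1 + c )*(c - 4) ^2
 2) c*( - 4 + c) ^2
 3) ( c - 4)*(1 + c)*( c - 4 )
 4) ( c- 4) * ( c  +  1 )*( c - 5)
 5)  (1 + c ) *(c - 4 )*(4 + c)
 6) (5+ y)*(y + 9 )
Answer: 3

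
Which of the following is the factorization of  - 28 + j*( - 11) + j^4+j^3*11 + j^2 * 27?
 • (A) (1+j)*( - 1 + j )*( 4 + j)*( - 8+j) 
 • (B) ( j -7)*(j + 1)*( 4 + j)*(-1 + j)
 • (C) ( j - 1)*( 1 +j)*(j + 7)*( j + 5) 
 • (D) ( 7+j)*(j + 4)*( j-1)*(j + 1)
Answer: D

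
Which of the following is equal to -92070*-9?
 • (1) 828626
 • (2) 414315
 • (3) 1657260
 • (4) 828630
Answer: 4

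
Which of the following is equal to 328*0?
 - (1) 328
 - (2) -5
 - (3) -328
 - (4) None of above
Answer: 4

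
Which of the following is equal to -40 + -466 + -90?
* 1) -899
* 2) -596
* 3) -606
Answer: 2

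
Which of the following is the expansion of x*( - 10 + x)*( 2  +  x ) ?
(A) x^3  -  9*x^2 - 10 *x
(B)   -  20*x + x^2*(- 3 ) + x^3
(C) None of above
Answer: C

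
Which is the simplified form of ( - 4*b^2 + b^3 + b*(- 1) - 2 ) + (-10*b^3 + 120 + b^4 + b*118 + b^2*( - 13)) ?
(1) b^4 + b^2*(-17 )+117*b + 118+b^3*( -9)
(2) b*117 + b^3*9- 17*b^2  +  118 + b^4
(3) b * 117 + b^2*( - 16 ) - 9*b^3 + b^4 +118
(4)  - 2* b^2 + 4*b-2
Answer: 1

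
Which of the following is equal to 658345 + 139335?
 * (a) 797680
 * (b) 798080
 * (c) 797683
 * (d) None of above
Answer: a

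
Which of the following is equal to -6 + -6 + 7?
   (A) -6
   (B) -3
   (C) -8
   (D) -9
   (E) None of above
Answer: E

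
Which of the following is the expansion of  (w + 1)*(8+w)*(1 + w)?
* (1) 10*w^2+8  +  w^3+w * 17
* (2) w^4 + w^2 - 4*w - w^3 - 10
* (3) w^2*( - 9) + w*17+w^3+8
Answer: 1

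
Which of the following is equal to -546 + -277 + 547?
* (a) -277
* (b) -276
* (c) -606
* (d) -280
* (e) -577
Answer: b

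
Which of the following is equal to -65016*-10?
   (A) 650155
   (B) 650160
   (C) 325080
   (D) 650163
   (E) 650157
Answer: B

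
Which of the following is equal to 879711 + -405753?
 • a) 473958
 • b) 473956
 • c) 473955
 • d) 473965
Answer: a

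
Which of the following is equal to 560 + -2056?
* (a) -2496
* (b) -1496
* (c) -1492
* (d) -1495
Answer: b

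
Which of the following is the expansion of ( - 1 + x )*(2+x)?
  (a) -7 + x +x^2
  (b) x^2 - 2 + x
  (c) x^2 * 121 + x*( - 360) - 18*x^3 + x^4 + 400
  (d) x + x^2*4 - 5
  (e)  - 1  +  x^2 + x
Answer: b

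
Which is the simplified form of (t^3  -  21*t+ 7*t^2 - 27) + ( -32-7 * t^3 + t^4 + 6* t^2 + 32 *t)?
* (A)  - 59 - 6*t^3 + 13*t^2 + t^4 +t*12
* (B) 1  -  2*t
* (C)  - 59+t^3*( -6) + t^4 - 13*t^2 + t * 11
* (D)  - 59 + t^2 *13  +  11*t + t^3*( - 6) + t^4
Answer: D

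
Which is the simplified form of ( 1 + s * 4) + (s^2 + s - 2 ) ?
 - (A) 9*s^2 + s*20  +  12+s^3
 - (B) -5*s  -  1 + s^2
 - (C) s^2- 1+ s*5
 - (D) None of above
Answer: C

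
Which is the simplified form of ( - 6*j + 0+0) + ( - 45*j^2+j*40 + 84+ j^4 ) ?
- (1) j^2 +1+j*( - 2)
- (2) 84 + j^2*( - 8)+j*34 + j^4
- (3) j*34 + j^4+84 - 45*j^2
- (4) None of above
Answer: 3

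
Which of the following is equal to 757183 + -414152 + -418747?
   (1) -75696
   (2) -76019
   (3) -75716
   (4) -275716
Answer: 3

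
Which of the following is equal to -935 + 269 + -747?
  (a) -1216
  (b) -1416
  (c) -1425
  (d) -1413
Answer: d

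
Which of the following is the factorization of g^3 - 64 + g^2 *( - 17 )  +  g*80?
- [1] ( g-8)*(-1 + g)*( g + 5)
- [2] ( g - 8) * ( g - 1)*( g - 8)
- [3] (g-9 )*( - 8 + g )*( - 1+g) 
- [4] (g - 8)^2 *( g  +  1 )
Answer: 2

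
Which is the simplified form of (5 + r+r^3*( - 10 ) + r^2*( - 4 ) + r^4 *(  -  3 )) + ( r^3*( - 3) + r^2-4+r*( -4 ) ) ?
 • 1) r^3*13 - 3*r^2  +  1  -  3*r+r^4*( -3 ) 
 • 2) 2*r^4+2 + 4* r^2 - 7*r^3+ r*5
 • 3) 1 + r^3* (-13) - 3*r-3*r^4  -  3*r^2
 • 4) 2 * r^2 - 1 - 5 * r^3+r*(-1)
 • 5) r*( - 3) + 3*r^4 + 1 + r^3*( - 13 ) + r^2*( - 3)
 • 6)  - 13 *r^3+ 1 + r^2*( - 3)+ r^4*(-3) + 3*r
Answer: 3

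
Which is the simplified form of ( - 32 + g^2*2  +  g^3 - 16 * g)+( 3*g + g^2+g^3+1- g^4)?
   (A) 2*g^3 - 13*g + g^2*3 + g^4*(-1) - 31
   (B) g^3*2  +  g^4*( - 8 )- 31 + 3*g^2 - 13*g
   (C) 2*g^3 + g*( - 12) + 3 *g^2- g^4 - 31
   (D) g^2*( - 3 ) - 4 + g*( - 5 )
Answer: A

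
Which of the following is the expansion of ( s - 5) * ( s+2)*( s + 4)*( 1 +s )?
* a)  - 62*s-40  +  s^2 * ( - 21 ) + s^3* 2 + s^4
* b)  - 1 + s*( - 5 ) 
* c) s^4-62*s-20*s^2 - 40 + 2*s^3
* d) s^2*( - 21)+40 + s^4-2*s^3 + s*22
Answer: a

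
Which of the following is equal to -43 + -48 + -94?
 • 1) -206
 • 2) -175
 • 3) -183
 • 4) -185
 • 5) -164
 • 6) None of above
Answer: 4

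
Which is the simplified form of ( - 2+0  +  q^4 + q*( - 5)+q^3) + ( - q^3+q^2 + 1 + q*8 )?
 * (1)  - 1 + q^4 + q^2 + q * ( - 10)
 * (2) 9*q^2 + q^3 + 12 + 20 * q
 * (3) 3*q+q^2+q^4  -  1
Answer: 3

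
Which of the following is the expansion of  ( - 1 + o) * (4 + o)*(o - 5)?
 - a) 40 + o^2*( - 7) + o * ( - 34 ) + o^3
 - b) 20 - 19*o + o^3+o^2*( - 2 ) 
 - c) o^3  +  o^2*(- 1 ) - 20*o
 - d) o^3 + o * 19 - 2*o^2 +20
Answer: b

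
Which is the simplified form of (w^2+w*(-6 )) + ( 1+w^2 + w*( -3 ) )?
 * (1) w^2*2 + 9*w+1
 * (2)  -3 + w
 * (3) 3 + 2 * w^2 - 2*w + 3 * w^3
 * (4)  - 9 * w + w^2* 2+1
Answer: 4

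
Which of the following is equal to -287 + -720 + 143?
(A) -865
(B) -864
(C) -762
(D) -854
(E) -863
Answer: B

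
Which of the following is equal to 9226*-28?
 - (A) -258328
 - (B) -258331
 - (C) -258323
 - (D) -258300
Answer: A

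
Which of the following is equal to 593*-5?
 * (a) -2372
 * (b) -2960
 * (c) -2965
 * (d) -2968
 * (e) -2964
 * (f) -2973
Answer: c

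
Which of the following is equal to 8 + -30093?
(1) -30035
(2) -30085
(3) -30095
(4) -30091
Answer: 2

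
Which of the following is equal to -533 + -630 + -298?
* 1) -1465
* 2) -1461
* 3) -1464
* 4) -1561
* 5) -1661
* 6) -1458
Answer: 2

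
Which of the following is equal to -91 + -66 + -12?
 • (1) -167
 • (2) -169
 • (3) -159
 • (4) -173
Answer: 2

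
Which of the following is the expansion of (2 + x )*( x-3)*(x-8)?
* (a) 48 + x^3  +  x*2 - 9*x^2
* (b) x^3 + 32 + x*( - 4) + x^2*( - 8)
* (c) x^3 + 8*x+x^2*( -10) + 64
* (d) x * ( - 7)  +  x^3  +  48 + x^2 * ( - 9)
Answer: a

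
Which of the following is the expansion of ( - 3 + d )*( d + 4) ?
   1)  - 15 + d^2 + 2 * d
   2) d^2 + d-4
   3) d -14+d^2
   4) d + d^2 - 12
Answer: 4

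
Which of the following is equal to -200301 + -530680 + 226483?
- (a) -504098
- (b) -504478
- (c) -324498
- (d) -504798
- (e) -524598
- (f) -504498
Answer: f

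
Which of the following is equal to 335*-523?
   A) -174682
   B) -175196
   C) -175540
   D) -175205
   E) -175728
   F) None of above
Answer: D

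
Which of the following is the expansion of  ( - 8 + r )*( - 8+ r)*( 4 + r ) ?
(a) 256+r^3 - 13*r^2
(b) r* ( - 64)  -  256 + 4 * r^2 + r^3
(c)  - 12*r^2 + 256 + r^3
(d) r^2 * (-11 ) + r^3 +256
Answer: c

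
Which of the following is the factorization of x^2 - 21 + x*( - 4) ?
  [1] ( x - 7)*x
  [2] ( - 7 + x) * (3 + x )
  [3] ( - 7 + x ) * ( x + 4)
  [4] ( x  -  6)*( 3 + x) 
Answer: 2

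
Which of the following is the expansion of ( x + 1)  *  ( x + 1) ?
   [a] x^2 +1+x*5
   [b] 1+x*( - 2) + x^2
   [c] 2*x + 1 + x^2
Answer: c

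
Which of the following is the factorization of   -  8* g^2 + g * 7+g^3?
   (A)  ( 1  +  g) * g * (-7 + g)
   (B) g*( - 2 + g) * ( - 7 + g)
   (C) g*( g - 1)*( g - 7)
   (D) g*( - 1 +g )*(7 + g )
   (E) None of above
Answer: C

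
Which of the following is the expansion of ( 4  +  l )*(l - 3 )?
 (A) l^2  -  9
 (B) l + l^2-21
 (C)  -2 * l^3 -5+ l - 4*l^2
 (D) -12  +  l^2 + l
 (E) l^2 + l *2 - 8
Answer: D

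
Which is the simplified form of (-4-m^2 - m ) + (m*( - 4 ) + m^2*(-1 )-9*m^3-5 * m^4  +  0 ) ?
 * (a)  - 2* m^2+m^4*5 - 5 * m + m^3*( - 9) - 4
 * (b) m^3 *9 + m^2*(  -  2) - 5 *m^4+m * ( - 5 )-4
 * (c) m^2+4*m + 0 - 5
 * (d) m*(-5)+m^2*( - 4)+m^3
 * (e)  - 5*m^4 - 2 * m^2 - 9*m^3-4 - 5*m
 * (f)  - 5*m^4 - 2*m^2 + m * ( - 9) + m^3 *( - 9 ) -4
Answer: e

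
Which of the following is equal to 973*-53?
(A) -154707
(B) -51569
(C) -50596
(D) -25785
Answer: B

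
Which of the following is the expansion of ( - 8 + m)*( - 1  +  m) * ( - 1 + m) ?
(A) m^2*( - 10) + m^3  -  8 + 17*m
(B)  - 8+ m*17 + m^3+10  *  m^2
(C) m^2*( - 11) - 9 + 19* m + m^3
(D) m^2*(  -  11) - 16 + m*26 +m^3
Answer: A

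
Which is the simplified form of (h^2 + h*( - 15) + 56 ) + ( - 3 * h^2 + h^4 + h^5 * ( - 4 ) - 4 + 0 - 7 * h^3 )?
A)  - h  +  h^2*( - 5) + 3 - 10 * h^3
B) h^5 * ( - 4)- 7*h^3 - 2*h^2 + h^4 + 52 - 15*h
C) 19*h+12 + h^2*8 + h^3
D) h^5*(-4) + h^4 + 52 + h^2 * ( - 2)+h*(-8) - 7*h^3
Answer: B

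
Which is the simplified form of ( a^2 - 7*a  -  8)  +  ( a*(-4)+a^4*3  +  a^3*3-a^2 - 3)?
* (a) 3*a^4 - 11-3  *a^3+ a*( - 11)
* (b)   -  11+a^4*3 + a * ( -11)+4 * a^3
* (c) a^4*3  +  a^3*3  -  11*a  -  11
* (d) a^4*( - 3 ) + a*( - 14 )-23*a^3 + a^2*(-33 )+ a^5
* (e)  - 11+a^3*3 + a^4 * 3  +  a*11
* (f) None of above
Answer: c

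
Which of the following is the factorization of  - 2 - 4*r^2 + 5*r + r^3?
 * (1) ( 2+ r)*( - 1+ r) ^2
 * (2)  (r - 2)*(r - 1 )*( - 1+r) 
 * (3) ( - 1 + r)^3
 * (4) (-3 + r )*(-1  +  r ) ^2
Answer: 2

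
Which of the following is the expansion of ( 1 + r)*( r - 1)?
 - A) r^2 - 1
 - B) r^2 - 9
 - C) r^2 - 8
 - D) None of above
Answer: A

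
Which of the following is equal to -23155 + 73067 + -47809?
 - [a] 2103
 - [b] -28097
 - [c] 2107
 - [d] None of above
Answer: a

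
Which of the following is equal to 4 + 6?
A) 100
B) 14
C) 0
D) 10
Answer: D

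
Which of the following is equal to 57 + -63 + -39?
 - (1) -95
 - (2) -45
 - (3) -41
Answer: 2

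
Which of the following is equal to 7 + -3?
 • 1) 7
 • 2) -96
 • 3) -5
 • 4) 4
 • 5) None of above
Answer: 4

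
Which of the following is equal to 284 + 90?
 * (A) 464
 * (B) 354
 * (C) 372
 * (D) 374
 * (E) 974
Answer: D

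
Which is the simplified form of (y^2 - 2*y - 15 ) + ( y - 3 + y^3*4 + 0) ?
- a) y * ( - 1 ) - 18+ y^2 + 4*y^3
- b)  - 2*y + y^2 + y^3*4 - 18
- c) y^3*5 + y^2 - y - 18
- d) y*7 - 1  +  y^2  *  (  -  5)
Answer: a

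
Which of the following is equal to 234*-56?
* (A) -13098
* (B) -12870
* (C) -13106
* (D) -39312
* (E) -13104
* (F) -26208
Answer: E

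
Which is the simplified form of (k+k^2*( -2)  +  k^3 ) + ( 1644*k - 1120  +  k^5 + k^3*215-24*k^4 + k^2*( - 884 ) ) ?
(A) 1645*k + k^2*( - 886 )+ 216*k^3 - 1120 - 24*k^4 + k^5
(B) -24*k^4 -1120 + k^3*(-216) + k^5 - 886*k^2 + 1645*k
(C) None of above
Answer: A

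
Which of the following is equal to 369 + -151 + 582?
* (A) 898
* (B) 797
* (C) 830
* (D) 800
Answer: D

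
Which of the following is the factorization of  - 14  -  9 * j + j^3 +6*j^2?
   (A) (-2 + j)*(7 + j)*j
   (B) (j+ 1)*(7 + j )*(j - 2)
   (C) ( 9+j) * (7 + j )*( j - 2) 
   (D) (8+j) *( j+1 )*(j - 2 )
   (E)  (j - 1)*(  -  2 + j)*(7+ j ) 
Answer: B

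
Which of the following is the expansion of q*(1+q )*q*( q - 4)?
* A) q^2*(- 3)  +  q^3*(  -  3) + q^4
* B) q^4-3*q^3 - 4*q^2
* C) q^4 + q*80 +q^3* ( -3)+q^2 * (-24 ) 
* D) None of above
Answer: B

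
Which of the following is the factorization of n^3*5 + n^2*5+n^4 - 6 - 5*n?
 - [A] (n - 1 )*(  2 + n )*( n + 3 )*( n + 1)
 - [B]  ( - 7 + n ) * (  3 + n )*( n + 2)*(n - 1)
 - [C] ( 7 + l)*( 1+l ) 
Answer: A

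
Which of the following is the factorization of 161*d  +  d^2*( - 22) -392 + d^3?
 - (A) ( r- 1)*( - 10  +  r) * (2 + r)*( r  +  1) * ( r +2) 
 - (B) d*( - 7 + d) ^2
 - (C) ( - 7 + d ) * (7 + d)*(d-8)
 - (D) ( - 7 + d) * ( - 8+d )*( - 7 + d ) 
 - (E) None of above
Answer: D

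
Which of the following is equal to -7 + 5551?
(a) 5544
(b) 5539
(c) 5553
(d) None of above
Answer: a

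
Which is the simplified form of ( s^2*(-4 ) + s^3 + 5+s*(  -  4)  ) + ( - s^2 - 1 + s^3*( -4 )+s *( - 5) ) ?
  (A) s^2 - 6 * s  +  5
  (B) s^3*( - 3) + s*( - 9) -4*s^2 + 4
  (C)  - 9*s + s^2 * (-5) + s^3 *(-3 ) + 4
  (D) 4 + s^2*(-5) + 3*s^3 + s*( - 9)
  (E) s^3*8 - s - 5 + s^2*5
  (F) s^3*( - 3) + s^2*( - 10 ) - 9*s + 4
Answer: C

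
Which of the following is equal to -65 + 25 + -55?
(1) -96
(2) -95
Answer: 2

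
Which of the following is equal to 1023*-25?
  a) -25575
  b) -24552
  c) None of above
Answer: a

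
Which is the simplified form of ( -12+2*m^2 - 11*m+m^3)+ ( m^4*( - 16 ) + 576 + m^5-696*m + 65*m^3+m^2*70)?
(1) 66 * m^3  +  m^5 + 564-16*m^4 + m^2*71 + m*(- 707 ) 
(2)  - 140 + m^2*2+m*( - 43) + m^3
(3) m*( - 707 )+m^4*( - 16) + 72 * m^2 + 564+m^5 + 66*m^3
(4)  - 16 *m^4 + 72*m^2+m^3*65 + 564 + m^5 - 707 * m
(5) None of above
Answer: 3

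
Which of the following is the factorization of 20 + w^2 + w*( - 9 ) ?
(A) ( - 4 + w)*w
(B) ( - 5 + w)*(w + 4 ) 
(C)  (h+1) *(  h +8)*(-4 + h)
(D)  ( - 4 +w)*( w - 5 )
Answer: D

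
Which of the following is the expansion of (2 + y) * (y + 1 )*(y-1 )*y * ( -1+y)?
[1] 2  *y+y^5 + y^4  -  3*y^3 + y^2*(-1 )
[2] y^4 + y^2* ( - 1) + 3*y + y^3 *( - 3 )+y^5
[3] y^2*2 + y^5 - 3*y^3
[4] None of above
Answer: 1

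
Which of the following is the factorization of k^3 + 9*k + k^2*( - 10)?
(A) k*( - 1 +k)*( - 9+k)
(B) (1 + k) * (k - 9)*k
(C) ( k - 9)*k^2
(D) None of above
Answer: A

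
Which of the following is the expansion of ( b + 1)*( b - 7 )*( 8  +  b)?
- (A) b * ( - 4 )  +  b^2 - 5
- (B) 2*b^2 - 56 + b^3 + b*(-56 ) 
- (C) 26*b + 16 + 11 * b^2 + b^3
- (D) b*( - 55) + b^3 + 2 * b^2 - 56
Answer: D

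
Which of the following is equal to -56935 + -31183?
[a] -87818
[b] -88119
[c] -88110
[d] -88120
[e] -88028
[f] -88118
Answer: f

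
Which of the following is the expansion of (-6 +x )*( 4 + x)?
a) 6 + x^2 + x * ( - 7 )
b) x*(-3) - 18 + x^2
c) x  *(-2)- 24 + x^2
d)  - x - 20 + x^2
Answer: c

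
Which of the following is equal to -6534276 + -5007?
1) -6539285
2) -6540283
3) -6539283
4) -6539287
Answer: 3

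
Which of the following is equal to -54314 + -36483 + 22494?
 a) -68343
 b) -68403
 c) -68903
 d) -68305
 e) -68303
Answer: e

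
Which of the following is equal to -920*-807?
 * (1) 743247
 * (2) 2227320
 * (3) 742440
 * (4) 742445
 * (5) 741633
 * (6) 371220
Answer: 3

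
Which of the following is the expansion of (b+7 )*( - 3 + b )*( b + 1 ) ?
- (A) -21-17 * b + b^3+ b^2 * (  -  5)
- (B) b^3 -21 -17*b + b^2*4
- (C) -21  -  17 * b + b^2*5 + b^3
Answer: C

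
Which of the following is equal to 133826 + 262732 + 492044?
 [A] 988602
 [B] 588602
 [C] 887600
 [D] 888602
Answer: D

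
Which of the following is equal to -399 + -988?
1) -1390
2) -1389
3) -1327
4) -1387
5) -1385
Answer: 4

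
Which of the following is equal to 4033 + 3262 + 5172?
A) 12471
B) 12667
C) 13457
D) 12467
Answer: D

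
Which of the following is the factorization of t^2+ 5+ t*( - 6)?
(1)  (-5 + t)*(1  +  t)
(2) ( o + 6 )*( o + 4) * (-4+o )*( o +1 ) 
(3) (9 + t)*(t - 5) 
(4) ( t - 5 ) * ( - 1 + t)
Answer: 4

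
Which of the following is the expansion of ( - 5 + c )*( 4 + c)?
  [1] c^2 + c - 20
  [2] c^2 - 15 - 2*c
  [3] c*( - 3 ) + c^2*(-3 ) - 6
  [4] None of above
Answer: 4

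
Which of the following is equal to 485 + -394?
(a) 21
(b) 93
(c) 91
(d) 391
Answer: c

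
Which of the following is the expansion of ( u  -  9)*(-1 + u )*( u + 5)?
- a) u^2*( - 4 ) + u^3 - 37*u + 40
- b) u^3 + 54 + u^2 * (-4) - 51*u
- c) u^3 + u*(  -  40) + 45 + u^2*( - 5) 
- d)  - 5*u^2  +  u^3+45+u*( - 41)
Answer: d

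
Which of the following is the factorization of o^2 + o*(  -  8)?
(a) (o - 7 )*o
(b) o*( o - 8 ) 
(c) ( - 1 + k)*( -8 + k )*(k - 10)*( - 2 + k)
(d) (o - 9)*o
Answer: b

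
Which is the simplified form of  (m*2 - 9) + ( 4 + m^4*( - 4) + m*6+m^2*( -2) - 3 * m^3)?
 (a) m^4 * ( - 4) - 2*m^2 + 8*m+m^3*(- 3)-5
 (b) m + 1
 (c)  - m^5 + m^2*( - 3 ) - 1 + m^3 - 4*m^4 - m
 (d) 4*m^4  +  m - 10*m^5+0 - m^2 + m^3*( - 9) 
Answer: a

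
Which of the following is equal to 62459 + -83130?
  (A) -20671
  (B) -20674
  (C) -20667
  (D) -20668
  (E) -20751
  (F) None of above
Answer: A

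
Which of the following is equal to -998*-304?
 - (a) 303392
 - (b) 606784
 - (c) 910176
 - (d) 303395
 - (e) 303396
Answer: a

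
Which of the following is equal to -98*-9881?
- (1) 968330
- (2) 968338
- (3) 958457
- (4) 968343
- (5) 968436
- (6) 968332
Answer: 2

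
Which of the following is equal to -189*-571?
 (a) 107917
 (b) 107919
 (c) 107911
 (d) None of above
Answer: b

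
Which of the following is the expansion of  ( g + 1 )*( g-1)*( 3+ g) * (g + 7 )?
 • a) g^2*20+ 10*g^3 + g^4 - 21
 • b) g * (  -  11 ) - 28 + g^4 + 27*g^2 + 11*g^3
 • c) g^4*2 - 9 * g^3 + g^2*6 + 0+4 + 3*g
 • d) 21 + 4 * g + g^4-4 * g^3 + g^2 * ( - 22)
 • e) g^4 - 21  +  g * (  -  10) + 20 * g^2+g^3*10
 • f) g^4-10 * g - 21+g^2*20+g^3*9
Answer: e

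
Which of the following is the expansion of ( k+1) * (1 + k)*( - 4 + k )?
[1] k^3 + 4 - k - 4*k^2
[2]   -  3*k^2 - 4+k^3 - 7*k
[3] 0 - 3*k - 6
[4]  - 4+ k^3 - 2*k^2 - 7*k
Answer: 4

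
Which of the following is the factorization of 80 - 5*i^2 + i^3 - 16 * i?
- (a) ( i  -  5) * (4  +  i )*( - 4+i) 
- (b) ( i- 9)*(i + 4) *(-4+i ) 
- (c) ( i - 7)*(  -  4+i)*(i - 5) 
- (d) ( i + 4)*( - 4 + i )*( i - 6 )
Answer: a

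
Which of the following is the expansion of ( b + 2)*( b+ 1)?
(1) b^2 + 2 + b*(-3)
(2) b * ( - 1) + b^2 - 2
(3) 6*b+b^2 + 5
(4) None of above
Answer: 4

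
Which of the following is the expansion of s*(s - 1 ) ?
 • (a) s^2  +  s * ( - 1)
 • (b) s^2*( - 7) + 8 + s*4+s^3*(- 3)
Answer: a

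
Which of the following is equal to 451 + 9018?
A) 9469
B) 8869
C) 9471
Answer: A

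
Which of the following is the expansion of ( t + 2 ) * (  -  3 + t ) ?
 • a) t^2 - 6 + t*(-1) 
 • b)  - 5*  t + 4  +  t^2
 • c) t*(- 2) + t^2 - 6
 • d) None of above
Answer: a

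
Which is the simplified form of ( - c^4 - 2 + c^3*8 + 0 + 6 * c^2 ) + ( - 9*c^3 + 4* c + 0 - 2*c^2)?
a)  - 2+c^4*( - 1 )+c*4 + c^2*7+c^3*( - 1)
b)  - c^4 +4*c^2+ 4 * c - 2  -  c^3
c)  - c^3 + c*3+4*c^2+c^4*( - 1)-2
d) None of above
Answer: b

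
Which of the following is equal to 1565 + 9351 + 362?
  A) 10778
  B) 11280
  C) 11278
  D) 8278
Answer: C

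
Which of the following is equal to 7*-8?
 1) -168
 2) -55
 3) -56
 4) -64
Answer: 3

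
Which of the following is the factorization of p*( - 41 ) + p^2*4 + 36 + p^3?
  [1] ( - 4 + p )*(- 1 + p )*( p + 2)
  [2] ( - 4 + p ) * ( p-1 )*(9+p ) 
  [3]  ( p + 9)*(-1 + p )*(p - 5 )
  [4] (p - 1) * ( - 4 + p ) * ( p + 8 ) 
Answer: 2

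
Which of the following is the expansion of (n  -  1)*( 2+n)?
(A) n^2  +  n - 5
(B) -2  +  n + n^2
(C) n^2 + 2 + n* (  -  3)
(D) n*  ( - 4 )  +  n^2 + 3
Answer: B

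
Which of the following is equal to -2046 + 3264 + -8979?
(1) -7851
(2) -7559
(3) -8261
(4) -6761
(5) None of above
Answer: 5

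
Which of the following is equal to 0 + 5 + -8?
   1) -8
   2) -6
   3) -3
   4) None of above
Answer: 3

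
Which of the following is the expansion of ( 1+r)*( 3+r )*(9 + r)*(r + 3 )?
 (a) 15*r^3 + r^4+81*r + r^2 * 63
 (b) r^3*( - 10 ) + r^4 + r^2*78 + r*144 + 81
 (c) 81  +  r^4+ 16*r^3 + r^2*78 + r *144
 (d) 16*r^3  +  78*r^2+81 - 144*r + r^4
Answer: c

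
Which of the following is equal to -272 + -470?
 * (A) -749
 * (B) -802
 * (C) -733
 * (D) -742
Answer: D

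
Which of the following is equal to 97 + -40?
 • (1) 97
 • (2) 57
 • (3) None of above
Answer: 2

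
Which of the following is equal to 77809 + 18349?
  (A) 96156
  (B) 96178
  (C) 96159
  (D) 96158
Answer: D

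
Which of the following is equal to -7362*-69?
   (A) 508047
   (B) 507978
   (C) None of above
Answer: B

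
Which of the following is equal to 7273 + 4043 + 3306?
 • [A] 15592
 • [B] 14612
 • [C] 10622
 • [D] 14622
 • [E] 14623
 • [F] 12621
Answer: D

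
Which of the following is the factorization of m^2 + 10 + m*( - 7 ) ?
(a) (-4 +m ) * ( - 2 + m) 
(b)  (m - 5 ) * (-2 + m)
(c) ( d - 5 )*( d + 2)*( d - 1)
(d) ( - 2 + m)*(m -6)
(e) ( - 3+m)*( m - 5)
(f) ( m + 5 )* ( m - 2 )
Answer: b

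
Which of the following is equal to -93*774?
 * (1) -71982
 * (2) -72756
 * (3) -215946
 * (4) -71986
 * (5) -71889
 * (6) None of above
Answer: 1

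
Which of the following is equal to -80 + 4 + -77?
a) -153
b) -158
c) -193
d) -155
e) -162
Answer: a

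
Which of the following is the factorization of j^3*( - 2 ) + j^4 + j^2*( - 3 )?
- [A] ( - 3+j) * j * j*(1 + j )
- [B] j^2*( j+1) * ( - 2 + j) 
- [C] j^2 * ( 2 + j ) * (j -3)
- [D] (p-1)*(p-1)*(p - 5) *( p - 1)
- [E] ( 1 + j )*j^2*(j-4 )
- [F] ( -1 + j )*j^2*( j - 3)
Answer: A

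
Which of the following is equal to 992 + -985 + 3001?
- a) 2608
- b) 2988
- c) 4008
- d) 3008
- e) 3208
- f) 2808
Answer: d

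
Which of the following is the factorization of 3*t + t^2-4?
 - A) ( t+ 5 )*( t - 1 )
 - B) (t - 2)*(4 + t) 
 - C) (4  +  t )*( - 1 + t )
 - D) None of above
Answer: C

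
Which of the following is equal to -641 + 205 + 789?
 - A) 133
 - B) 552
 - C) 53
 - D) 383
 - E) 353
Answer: E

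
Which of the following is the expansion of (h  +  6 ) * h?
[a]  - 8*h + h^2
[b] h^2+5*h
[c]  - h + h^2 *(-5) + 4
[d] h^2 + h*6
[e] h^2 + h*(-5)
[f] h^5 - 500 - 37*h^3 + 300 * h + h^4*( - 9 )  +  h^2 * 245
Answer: d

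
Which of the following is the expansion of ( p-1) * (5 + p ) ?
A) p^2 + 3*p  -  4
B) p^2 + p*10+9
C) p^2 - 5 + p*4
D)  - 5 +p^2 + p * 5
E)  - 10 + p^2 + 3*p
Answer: C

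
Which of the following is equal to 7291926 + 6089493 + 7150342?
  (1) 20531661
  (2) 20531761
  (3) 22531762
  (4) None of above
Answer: 2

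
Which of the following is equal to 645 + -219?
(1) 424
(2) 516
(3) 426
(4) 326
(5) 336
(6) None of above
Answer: 3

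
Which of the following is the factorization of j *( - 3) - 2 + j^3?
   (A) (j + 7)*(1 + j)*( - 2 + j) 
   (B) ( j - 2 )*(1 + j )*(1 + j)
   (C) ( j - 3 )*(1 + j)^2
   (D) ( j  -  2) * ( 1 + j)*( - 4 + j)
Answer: B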